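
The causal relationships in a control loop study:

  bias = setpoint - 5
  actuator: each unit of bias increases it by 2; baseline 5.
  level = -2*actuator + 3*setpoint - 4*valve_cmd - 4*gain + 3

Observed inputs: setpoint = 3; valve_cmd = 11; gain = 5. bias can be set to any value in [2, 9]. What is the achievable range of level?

Intervening on bias fixes its value directly, overriding its dependence on setpoint.
Substituting into the level equation gives level = -4*bias - 62.
Linear in bias, so extremes are at the endpoints: bias = 2 gives level = -70; bias = 9 gives level = -98.

-98 to -70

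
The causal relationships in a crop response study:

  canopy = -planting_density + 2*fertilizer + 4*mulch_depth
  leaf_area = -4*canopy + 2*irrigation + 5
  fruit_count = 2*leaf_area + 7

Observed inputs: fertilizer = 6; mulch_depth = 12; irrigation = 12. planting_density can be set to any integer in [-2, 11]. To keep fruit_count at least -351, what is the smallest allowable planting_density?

planting_density = 8

Substituting into the canopy equation gives canopy = -planting_density + 60.
Substituting into the leaf_area equation gives leaf_area = 4*planting_density - 211.
Substituting into the fruit_count equation gives fruit_count = 8*planting_density - 415.
Require 8*planting_density - 415 ≥ -351, so planting_density ≥ 8.
The smallest integer in [-2, 11] satisfying this is 8.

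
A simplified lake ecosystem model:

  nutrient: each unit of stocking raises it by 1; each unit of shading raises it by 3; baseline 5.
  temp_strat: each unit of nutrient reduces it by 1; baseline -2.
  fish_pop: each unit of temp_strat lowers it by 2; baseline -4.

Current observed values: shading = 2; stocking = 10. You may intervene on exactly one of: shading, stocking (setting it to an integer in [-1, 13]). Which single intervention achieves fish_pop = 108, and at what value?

Intervening on shading: with other inputs at their observed values, fish_pop = 6*shading + 30. Solving for 108 gives shading = 13, within [-1, 13].
Intervening on stocking: fish_pop = 2*stocking + 22. Reaching 108 requires stocking = 43, outside [-1, 13].

set shading = 13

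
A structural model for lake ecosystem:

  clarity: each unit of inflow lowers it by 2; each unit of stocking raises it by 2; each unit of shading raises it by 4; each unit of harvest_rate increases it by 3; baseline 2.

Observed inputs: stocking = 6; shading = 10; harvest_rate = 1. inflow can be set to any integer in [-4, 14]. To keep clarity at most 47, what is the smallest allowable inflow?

Substituting into the clarity equation gives clarity = -2*inflow + 57.
Require -2*inflow + 57 ≤ 47, so inflow ≥ 5.
The smallest integer in [-4, 14] satisfying this is 5.

inflow = 5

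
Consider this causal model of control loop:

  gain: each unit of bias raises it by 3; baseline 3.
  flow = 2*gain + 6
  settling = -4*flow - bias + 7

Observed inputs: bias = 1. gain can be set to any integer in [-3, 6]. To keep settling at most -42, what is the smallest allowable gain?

Intervening on gain fixes its value directly, overriding its dependence on bias.
Substituting into the settling equation gives settling = -8*gain - 18.
Require -8*gain - 18 ≤ -42, so gain ≥ 3.
The smallest integer in [-3, 6] satisfying this is 3.

gain = 3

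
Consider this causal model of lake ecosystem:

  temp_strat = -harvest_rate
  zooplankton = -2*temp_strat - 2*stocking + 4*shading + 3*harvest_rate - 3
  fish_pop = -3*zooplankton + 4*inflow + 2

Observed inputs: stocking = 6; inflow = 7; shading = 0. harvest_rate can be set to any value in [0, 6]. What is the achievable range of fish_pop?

-15 to 75

Substituting into the zooplankton equation gives zooplankton = 5*harvest_rate - 15.
fish_pop becomes -15*harvest_rate + 75.
Linear in harvest_rate, so extremes are at the endpoints: harvest_rate = 0 gives fish_pop = 75; harvest_rate = 6 gives fish_pop = -15.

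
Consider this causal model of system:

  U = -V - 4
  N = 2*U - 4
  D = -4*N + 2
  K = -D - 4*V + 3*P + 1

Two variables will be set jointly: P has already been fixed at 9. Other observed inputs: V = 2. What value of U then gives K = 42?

U = 5

With P held at 9:
Intervening on U fixes its value directly, overriding its dependence on V.
Substituting into the D equation gives D = -8*U + 18.
This gives K = 8*U + 2.
Solve 8*U + 2 = 42: U = (42 - 2) / 8 = 5.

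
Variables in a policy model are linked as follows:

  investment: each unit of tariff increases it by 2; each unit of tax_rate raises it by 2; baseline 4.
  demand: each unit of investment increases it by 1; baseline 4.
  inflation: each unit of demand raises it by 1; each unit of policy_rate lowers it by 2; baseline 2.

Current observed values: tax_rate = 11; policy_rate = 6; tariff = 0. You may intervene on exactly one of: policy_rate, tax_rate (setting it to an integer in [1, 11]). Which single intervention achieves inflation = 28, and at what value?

Intervening on policy_rate: with other inputs at their observed values, inflation = -2*policy_rate + 32. Solving for 28 gives policy_rate = 2, within [1, 11].
Intervening on tax_rate: inflation = 2*tax_rate - 2. Reaching 28 requires tax_rate = 15, outside [1, 11].

set policy_rate = 2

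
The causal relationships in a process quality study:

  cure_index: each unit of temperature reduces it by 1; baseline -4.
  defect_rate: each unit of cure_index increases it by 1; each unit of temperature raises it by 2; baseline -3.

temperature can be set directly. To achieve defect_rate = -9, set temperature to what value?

Substituting into the defect_rate equation gives defect_rate = temperature - 7.
Solve temperature - 7 = -9: temperature = (-9 + 7) / 1 = -2.

temperature = -2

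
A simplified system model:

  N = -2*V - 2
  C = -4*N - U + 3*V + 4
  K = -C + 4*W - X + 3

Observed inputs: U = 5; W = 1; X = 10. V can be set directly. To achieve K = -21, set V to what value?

V = 1

Substituting into the C equation gives C = 11*V + 7.
Substituting into the K equation gives K = -11*V - 10.
Solve -11*V - 10 = -21: V = (-21 + 10) / -11 = 1.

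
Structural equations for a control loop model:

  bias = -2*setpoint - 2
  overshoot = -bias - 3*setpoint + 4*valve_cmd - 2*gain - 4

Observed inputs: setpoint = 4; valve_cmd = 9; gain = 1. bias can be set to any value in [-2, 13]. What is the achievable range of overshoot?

5 to 20

Intervening on bias fixes its value directly, overriding its dependence on setpoint.
Substituting into the overshoot equation gives overshoot = -bias + 18.
Linear in bias, so extremes are at the endpoints: bias = -2 gives overshoot = 20; bias = 13 gives overshoot = 5.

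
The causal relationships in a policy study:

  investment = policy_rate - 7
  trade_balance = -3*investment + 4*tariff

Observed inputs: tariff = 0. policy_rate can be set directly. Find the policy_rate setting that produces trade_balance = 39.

Substituting into the trade_balance equation gives trade_balance = -3*policy_rate + 21.
Solve -3*policy_rate + 21 = 39: policy_rate = (39 - 21) / -3 = -6.

policy_rate = -6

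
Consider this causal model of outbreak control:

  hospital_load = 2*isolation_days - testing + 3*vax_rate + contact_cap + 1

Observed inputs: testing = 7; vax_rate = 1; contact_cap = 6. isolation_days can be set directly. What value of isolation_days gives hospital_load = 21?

Substituting into the hospital_load equation gives hospital_load = 2*isolation_days + 3.
Solve 2*isolation_days + 3 = 21: isolation_days = (21 - 3) / 2 = 9.

isolation_days = 9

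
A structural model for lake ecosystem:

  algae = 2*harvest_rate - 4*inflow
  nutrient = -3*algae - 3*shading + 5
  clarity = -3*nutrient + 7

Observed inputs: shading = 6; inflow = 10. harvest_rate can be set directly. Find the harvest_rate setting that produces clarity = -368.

Substituting into the algae equation gives algae = 2*harvest_rate - 40.
Substituting into the nutrient equation gives nutrient = -6*harvest_rate + 107.
So clarity = 18*harvest_rate - 314.
Solve 18*harvest_rate - 314 = -368: harvest_rate = (-368 + 314) / 18 = -3.

harvest_rate = -3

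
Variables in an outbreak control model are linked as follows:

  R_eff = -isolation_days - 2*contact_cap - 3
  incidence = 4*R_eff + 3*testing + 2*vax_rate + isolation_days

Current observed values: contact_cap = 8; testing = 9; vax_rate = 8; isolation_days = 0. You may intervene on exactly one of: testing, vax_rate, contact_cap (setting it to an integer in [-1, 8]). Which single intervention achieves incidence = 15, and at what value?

Intervening on testing: incidence = 3*testing - 60. Reaching 15 requires testing = 25, outside [-1, 8].
Intervening on vax_rate: incidence = 2*vax_rate - 49. Reaching 15 requires vax_rate = 32, outside [-1, 8].
Intervening on contact_cap: with other inputs at their observed values, incidence = -8*contact_cap + 31. Solving for 15 gives contact_cap = 2, within [-1, 8].

set contact_cap = 2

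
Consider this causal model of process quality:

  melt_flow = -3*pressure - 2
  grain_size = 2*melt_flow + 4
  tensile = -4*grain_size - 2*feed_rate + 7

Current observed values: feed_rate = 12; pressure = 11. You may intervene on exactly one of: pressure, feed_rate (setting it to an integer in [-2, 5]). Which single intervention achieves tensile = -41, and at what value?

Intervening on pressure: with other inputs at their observed values, tensile = 24*pressure - 17. Solving for -41 gives pressure = -1, within [-2, 5].
Intervening on feed_rate: tensile = -2*feed_rate + 271. Reaching -41 requires feed_rate = 156, outside [-2, 5].

set pressure = -1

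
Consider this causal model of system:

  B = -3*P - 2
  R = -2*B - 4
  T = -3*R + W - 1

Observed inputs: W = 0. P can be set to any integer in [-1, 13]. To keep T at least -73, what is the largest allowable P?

P = 4

Substituting into the R equation gives R = 6*P.
Substituting into the T equation gives T = -18*P - 1.
Require -18*P - 1 ≥ -73, so P ≤ 4.
The largest integer in [-1, 13] satisfying this is 4.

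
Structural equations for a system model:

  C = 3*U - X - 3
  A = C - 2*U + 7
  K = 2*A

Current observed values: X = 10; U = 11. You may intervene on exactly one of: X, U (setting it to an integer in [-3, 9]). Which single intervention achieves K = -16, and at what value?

set U = -2

Intervening on X: K = -2*X + 30. Reaching -16 requires X = 23, outside [-3, 9].
Intervening on U: with other inputs at their observed values, K = 2*U - 12. Solving for -16 gives U = -2, within [-3, 9].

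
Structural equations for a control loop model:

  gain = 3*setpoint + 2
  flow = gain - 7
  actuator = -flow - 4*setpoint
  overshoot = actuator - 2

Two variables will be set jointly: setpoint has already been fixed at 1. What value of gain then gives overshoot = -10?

With setpoint held at 1:
Intervening on gain fixes its value directly, overriding its dependence on setpoint.
Substituting into the actuator equation gives actuator = -gain + 3.
overshoot becomes -gain + 1.
Solve -gain + 1 = -10: gain = (-10 - 1) / -1 = 11.

gain = 11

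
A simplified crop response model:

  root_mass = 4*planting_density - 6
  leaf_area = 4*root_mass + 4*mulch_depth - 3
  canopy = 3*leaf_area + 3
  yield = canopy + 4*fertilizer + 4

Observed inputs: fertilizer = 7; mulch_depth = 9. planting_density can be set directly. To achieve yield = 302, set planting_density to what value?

planting_density = 5

Substituting into the leaf_area equation gives leaf_area = 16*planting_density + 9.
This gives canopy = 48*planting_density + 30.
Substituting into the yield equation gives yield = 48*planting_density + 62.
Solve 48*planting_density + 62 = 302: planting_density = (302 - 62) / 48 = 5.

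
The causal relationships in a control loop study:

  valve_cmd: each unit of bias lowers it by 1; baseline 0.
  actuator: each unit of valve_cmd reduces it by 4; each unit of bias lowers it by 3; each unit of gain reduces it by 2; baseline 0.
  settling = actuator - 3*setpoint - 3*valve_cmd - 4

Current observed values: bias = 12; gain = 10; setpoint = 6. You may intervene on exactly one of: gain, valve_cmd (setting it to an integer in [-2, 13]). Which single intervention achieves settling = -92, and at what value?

set valve_cmd = 2

Intervening on gain: settling = -2*gain + 26. Reaching -92 requires gain = 59, outside [-2, 13].
Intervening on valve_cmd: with other inputs at their observed values, settling = -7*valve_cmd - 78. Solving for -92 gives valve_cmd = 2, within [-2, 13].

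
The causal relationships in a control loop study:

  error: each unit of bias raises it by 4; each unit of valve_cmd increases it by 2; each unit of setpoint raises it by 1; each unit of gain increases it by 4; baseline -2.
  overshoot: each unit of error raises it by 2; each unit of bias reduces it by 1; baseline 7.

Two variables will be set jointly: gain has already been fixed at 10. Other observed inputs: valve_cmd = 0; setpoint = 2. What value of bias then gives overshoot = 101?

bias = 2

With gain held at 10:
Substituting into the error equation gives error = 4*bias + 40.
Substituting into the overshoot equation gives overshoot = 7*bias + 87.
Solve 7*bias + 87 = 101: bias = (101 - 87) / 7 = 2.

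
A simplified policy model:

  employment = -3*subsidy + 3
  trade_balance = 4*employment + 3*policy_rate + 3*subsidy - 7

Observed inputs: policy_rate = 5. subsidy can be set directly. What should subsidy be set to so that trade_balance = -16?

subsidy = 4

Substituting into the trade_balance equation gives trade_balance = -9*subsidy + 20.
Solve -9*subsidy + 20 = -16: subsidy = (-16 - 20) / -9 = 4.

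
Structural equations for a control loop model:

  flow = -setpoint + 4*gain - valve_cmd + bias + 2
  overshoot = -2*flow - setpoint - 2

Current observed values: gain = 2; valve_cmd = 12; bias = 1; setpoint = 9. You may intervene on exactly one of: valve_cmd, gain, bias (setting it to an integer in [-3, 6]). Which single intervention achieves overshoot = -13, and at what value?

Intervening on valve_cmd: with other inputs at their observed values, overshoot = 2*valve_cmd - 15. Solving for -13 gives valve_cmd = 1, within [-3, 6].
Intervening on gain: overshoot = -8*gain + 25. Reaching -13 requires gain = 19/4, not an integer.
Intervening on bias: overshoot = -2*bias + 11. Reaching -13 requires bias = 12, outside [-3, 6].

set valve_cmd = 1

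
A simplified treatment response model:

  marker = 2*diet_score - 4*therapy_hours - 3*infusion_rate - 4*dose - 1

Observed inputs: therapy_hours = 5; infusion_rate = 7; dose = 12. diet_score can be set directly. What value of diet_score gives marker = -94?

Substituting into the marker equation gives marker = 2*diet_score - 90.
Solve 2*diet_score - 90 = -94: diet_score = (-94 + 90) / 2 = -2.

diet_score = -2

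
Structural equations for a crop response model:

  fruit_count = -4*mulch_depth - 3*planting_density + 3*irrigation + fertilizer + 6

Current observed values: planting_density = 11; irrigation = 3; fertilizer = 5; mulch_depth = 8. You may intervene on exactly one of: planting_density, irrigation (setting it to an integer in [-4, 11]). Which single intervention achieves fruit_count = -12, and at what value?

Intervening on planting_density: with other inputs at their observed values, fruit_count = -3*planting_density - 12. Solving for -12 gives planting_density = 0, within [-4, 11].
Intervening on irrigation: fruit_count = 3*irrigation - 54. Reaching -12 requires irrigation = 14, outside [-4, 11].

set planting_density = 0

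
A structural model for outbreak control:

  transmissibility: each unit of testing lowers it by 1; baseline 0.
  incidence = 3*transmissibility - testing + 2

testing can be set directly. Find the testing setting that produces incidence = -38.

Substituting into the incidence equation gives incidence = -4*testing + 2.
Solve -4*testing + 2 = -38: testing = (-38 - 2) / -4 = 10.

testing = 10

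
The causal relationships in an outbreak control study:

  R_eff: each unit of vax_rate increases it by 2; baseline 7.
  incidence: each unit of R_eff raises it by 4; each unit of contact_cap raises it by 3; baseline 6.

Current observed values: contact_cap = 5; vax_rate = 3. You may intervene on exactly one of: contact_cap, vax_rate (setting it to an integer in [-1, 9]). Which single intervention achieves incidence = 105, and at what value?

Intervening on contact_cap: incidence = 3*contact_cap + 58. Reaching 105 requires contact_cap = 47/3, not an integer.
Intervening on vax_rate: with other inputs at their observed values, incidence = 8*vax_rate + 49. Solving for 105 gives vax_rate = 7, within [-1, 9].

set vax_rate = 7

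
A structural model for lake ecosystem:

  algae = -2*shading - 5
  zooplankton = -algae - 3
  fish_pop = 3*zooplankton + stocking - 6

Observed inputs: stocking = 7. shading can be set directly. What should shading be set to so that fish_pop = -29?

Substituting into the zooplankton equation gives zooplankton = 2*shading + 2.
So fish_pop = 6*shading + 7.
Solve 6*shading + 7 = -29: shading = (-29 - 7) / 6 = -6.

shading = -6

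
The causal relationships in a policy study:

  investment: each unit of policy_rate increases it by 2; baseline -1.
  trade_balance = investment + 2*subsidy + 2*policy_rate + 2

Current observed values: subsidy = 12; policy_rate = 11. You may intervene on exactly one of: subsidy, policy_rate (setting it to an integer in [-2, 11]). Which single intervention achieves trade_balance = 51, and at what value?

set subsidy = 3

Intervening on subsidy: with other inputs at their observed values, trade_balance = 2*subsidy + 45. Solving for 51 gives subsidy = 3, within [-2, 11].
Intervening on policy_rate: trade_balance = 4*policy_rate + 25. Reaching 51 requires policy_rate = 13/2, not an integer.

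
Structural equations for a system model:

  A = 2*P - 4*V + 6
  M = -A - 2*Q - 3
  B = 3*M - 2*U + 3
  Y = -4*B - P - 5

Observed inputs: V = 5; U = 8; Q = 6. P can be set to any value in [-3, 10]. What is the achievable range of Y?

Substituting into the A equation gives A = 2*P - 14.
Substituting into the M equation gives M = -2*P - 1.
Substituting into the B equation gives B = -6*P - 16.
So Y = 23*P + 59.
Linear in P, so extremes are at the endpoints: P = -3 gives Y = -10; P = 10 gives Y = 289.

-10 to 289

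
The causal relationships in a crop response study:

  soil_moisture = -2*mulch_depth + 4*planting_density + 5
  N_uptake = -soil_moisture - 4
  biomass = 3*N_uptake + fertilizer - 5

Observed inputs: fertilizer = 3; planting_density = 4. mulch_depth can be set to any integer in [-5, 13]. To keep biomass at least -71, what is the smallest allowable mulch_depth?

mulch_depth = 1

Substituting into the soil_moisture equation gives soil_moisture = -2*mulch_depth + 21.
This gives N_uptake = 2*mulch_depth - 25.
Substituting into the biomass equation gives biomass = 6*mulch_depth - 77.
Require 6*mulch_depth - 77 ≥ -71, so mulch_depth ≥ 1.
The smallest integer in [-5, 13] satisfying this is 1.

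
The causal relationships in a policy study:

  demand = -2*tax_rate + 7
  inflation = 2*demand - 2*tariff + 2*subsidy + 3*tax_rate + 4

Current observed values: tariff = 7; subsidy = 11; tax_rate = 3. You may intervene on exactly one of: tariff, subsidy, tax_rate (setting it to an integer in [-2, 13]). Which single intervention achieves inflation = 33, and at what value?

set tariff = 2

Intervening on tariff: with other inputs at their observed values, inflation = -2*tariff + 37. Solving for 33 gives tariff = 2, within [-2, 13].
Intervening on subsidy: inflation = 2*subsidy + 1. Reaching 33 requires subsidy = 16, outside [-2, 13].
Intervening on tax_rate: inflation = -tax_rate + 26. Reaching 33 requires tax_rate = -7, outside [-2, 13].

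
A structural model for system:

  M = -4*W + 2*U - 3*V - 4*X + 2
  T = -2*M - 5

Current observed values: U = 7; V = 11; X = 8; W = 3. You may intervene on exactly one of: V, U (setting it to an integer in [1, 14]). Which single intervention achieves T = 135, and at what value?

Intervening on V: with other inputs at their observed values, T = 6*V + 51. Solving for 135 gives V = 14, within [1, 14].
Intervening on U: T = -4*U + 145. Reaching 135 requires U = 5/2, not an integer.

set V = 14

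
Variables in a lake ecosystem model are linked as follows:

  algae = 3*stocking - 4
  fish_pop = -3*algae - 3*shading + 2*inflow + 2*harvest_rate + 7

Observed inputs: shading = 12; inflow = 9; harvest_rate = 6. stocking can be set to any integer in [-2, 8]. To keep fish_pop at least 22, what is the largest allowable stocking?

stocking = -1

Substituting into the fish_pop equation gives fish_pop = -9*stocking + 13.
Require -9*stocking + 13 ≥ 22, so stocking ≤ -1.
The largest integer in [-2, 8] satisfying this is -1.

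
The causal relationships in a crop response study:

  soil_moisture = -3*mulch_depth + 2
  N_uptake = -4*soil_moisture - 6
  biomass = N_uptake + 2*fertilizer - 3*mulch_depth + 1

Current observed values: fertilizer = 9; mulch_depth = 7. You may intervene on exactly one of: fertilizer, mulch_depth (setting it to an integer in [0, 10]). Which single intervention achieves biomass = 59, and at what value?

set mulch_depth = 6

Intervening on fertilizer: biomass = 2*fertilizer + 50. Reaching 59 requires fertilizer = 9/2, not an integer.
Intervening on mulch_depth: with other inputs at their observed values, biomass = 9*mulch_depth + 5. Solving for 59 gives mulch_depth = 6, within [0, 10].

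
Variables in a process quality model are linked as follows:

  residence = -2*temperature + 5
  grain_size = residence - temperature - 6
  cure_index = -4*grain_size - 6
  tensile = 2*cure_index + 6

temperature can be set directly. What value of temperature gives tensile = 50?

temperature = 2

Substituting into the grain_size equation gives grain_size = -3*temperature - 1.
Substituting into the cure_index equation gives cure_index = 12*temperature - 2.
This gives tensile = 24*temperature + 2.
Solve 24*temperature + 2 = 50: temperature = (50 - 2) / 24 = 2.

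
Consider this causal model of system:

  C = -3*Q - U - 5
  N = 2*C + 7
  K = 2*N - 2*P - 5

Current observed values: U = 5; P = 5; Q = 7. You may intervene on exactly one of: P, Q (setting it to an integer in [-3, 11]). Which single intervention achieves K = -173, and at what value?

set Q = 11

Intervening on P: K = -2*P - 115. Reaching -173 requires P = 29, outside [-3, 11].
Intervening on Q: with other inputs at their observed values, K = -12*Q - 41. Solving for -173 gives Q = 11, within [-3, 11].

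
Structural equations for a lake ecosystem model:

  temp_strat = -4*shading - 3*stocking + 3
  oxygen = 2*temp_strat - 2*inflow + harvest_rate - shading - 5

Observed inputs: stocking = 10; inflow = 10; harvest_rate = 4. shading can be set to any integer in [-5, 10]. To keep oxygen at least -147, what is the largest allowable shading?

Substituting into the temp_strat equation gives temp_strat = -4*shading - 27.
This gives oxygen = -9*shading - 75.
Require -9*shading - 75 ≥ -147, so shading ≤ 8.
The largest integer in [-5, 10] satisfying this is 8.

shading = 8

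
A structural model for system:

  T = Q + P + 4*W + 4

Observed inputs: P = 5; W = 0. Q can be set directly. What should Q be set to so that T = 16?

Q = 7

Substituting into the T equation gives T = Q + 9.
Solve Q + 9 = 16: Q = (16 - 9) / 1 = 7.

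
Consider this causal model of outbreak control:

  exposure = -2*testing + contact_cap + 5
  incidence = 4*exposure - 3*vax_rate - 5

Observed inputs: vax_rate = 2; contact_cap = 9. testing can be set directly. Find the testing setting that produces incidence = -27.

Substituting into the exposure equation gives exposure = -2*testing + 14.
Substituting into the incidence equation gives incidence = -8*testing + 45.
Solve -8*testing + 45 = -27: testing = (-27 - 45) / -8 = 9.

testing = 9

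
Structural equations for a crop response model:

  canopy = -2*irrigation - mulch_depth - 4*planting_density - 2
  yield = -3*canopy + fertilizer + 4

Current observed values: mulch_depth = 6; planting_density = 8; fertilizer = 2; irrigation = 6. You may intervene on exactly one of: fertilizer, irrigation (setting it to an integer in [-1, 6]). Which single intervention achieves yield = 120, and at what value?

set irrigation = -1

Intervening on fertilizer: yield = fertilizer + 160. Reaching 120 requires fertilizer = -40, outside [-1, 6].
Intervening on irrigation: with other inputs at their observed values, yield = 6*irrigation + 126. Solving for 120 gives irrigation = -1, within [-1, 6].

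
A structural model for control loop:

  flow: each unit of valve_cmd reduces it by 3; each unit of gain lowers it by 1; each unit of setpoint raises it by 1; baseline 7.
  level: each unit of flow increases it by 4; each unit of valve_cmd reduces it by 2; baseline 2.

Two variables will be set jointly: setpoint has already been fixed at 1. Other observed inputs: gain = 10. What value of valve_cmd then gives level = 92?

valve_cmd = -7

With setpoint held at 1:
Substituting into the flow equation gives flow = -3*valve_cmd - 2.
So level = -14*valve_cmd - 6.
Solve -14*valve_cmd - 6 = 92: valve_cmd = (92 + 6) / -14 = -7.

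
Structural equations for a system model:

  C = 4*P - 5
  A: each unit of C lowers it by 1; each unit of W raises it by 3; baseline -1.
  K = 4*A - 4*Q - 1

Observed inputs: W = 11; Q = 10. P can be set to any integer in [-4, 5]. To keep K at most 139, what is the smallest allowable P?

P = -2

Substituting into the A equation gives A = -4*P + 37.
This gives K = -16*P + 107.
Require -16*P + 107 ≤ 139, so P ≥ -2.
The smallest integer in [-4, 5] satisfying this is -2.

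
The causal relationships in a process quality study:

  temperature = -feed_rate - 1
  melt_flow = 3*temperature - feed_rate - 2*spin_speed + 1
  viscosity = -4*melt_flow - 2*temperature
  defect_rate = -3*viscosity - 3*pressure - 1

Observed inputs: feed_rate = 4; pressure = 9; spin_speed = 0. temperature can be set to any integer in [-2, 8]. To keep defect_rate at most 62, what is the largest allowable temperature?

Intervening on temperature fixes its value directly, overriding its dependence on feed_rate.
Substituting into the melt_flow equation gives melt_flow = 3*temperature - 3.
Substituting into the viscosity equation gives viscosity = -14*temperature + 12.
So defect_rate = 42*temperature - 64.
Require 42*temperature - 64 ≤ 62, so temperature ≤ 3.
The largest integer in [-2, 8] satisfying this is 3.

temperature = 3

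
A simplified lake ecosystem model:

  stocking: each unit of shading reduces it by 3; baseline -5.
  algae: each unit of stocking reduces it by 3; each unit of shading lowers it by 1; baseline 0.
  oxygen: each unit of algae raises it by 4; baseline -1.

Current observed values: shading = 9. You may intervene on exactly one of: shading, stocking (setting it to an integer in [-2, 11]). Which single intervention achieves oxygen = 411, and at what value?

Intervening on shading: with other inputs at their observed values, oxygen = 32*shading + 59. Solving for 411 gives shading = 11, within [-2, 11].
Intervening on stocking: oxygen = -12*stocking - 37. Reaching 411 requires stocking = -112/3, not an integer.

set shading = 11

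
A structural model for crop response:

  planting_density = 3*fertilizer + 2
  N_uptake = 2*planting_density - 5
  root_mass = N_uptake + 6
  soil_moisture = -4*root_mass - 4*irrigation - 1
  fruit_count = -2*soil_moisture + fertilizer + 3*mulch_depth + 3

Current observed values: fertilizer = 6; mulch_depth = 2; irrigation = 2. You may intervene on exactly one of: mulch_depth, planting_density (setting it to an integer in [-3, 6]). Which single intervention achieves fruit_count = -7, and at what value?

Intervening on mulch_depth: fruit_count = 3*mulch_depth + 355. Reaching -7 requires mulch_depth = -362/3, not an integer.
Intervening on planting_density: with other inputs at their observed values, fruit_count = 16*planting_density + 41. Solving for -7 gives planting_density = -3, within [-3, 6].

set planting_density = -3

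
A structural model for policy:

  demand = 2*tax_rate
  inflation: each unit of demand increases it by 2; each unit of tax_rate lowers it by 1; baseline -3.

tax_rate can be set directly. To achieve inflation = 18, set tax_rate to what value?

tax_rate = 7

Substituting into the inflation equation gives inflation = 3*tax_rate - 3.
Solve 3*tax_rate - 3 = 18: tax_rate = (18 + 3) / 3 = 7.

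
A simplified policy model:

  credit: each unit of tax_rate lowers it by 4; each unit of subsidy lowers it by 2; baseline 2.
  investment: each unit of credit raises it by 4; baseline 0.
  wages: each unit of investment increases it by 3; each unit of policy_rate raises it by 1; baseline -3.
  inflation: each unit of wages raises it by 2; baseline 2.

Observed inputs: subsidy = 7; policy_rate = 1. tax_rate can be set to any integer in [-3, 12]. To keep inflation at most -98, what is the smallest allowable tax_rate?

tax_rate = -2

Substituting into the credit equation gives credit = -4*tax_rate - 12.
investment becomes -16*tax_rate - 48.
wages becomes -48*tax_rate - 146.
Substituting into the inflation equation gives inflation = -96*tax_rate - 290.
Require -96*tax_rate - 290 ≤ -98, so tax_rate ≥ -2.
The smallest integer in [-3, 12] satisfying this is -2.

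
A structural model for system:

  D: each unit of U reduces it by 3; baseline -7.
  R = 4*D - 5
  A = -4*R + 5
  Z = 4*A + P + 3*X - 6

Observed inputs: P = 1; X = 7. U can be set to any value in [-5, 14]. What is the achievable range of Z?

Substituting into the R equation gives R = -12*U - 33.
Substituting into the A equation gives A = 48*U + 137.
Substituting into the Z equation gives Z = 192*U + 564.
Linear in U, so extremes are at the endpoints: U = -5 gives Z = -396; U = 14 gives Z = 3252.

-396 to 3252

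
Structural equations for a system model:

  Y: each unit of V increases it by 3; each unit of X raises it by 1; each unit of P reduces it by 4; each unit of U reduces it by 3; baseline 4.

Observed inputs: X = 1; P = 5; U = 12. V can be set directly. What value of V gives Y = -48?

V = 1

Substituting into the Y equation gives Y = 3*V - 51.
Solve 3*V - 51 = -48: V = (-48 + 51) / 3 = 1.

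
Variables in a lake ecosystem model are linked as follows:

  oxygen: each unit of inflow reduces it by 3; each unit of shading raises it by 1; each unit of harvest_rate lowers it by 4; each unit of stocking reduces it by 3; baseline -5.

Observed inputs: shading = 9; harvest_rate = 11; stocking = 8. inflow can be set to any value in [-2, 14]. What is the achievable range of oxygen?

Substituting into the oxygen equation gives oxygen = -3*inflow - 64.
Linear in inflow, so extremes are at the endpoints: inflow = -2 gives oxygen = -58; inflow = 14 gives oxygen = -106.

-106 to -58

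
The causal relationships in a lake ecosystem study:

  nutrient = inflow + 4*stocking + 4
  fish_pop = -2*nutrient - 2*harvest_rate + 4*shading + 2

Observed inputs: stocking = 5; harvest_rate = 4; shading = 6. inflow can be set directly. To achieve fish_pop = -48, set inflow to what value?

Substituting into the nutrient equation gives nutrient = inflow + 24.
So fish_pop = -2*inflow - 30.
Solve -2*inflow - 30 = -48: inflow = (-48 + 30) / -2 = 9.

inflow = 9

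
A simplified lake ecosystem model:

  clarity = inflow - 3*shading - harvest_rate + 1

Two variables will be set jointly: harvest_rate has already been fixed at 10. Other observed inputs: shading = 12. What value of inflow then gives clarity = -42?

inflow = 3

With harvest_rate held at 10:
Substituting into the clarity equation gives clarity = inflow - 45.
Solve inflow - 45 = -42: inflow = (-42 + 45) / 1 = 3.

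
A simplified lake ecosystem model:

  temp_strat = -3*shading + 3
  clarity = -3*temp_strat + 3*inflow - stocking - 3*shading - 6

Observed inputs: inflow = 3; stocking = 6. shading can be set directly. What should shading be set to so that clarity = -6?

shading = 1

Substituting into the clarity equation gives clarity = 6*shading - 12.
Solve 6*shading - 12 = -6: shading = (-6 + 12) / 6 = 1.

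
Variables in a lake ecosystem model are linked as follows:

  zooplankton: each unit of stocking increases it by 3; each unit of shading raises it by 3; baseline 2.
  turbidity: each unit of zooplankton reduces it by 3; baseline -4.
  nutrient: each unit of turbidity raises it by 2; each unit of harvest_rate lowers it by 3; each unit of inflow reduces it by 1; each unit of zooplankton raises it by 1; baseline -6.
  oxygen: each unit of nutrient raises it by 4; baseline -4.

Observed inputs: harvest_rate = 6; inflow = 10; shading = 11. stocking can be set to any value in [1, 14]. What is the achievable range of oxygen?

Substituting into the zooplankton equation gives zooplankton = 3*stocking + 35.
So turbidity = -9*stocking - 109.
Substituting into the nutrient equation gives nutrient = -15*stocking - 217.
Substituting into the oxygen equation gives oxygen = -60*stocking - 872.
Linear in stocking, so extremes are at the endpoints: stocking = 1 gives oxygen = -932; stocking = 14 gives oxygen = -1712.

-1712 to -932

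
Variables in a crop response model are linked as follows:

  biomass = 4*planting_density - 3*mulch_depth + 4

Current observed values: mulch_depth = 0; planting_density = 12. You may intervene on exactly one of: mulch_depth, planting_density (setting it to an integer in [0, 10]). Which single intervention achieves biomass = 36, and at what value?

set planting_density = 8

Intervening on mulch_depth: biomass = -3*mulch_depth + 52. Reaching 36 requires mulch_depth = 16/3, not an integer.
Intervening on planting_density: with other inputs at their observed values, biomass = 4*planting_density + 4. Solving for 36 gives planting_density = 8, within [0, 10].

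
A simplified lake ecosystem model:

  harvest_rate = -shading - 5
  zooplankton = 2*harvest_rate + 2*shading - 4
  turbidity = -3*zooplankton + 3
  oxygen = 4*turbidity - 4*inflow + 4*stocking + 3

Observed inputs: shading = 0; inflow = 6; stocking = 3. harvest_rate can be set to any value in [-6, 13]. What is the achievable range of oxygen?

Intervening on harvest_rate fixes its value directly, overriding its dependence on shading.
Substituting into the zooplankton equation gives zooplankton = 2*harvest_rate - 4.
turbidity becomes -6*harvest_rate + 15.
This gives oxygen = -24*harvest_rate + 51.
Linear in harvest_rate, so extremes are at the endpoints: harvest_rate = -6 gives oxygen = 195; harvest_rate = 13 gives oxygen = -261.

-261 to 195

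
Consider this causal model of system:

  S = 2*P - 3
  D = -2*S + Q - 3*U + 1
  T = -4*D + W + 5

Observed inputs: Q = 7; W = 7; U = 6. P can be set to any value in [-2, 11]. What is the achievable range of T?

Substituting into the D equation gives D = -4*P - 4.
This gives T = 16*P + 28.
Linear in P, so extremes are at the endpoints: P = -2 gives T = -4; P = 11 gives T = 204.

-4 to 204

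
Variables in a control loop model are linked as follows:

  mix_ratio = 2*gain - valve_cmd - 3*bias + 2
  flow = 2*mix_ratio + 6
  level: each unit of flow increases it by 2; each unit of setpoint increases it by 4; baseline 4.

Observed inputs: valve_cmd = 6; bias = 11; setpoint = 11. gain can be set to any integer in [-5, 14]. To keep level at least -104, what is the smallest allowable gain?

gain = -2

Substituting into the mix_ratio equation gives mix_ratio = 2*gain - 37.
flow becomes 4*gain - 68.
Substituting into the level equation gives level = 8*gain - 88.
Require 8*gain - 88 ≥ -104, so gain ≥ -2.
The smallest integer in [-5, 14] satisfying this is -2.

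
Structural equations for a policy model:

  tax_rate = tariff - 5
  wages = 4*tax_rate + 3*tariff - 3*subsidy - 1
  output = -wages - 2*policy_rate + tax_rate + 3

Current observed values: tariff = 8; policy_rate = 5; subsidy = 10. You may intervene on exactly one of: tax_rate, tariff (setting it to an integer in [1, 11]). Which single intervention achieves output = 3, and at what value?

Intervening on tax_rate: output = -3*tax_rate. Reaching 3 requires tax_rate = -1, outside [1, 11].
Intervening on tariff: with other inputs at their observed values, output = -6*tariff + 39. Solving for 3 gives tariff = 6, within [1, 11].

set tariff = 6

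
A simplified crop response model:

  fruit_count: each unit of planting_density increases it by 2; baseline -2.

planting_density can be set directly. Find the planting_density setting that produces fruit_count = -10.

Solve 2*planting_density - 2 = -10: planting_density = (-10 + 2) / 2 = -4.

planting_density = -4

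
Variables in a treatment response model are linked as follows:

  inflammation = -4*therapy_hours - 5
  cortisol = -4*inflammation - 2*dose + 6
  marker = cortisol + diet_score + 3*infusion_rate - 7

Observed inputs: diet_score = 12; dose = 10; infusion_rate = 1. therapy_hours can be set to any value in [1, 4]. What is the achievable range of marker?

Substituting into the cortisol equation gives cortisol = 16*therapy_hours + 6.
Substituting into the marker equation gives marker = 16*therapy_hours + 14.
Linear in therapy_hours, so extremes are at the endpoints: therapy_hours = 1 gives marker = 30; therapy_hours = 4 gives marker = 78.

30 to 78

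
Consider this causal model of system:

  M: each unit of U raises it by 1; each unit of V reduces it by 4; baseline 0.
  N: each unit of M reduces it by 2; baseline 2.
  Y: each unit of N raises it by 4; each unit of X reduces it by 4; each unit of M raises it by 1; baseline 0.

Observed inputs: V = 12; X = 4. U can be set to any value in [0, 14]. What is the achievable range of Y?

230 to 328

Substituting into the M equation gives M = U - 48.
Substituting into the N equation gives N = -2*U + 98.
This gives Y = -7*U + 328.
Linear in U, so extremes are at the endpoints: U = 0 gives Y = 328; U = 14 gives Y = 230.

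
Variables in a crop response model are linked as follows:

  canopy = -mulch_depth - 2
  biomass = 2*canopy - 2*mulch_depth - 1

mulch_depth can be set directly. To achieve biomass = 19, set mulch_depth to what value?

Substituting into the biomass equation gives biomass = -4*mulch_depth - 5.
Solve -4*mulch_depth - 5 = 19: mulch_depth = (19 + 5) / -4 = -6.

mulch_depth = -6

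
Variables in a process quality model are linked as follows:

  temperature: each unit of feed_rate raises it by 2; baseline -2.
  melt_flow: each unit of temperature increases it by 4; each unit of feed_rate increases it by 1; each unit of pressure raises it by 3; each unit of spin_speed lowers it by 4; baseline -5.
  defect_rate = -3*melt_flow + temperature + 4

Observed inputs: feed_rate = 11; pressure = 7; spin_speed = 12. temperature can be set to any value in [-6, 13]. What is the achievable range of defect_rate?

Intervening on temperature fixes its value directly, overriding its dependence on feed_rate.
Substituting into the melt_flow equation gives melt_flow = 4*temperature - 21.
defect_rate becomes -11*temperature + 67.
Linear in temperature, so extremes are at the endpoints: temperature = -6 gives defect_rate = 133; temperature = 13 gives defect_rate = -76.

-76 to 133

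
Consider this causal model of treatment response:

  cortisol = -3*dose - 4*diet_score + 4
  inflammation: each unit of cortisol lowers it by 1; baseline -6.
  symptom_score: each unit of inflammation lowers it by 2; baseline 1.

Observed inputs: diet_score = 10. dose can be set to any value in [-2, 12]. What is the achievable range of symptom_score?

-131 to -47

Substituting into the cortisol equation gives cortisol = -3*dose - 36.
inflammation becomes 3*dose + 30.
Substituting into the symptom_score equation gives symptom_score = -6*dose - 59.
Linear in dose, so extremes are at the endpoints: dose = -2 gives symptom_score = -47; dose = 12 gives symptom_score = -131.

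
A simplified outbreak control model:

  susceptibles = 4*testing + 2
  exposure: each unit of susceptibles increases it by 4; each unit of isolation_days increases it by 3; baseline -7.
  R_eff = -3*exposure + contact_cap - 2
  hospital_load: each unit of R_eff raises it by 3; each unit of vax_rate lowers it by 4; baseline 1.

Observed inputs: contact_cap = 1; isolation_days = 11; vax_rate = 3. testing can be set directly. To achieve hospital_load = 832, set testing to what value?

Substituting into the exposure equation gives exposure = 16*testing + 34.
Substituting into the R_eff equation gives R_eff = -48*testing - 103.
This gives hospital_load = -144*testing - 320.
Solve -144*testing - 320 = 832: testing = (832 + 320) / -144 = -8.

testing = -8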